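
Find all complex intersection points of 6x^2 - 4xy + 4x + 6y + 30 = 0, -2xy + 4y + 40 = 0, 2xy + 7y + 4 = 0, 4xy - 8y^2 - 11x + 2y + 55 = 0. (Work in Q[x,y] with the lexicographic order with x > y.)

Compute a lex Gröbner basis by Buchberger's algorithm.
f_1 = 6x^2 - 4xy + 4x + 6y + 30, LT = x^2.
f_2 = -2xy + 4y + 40, LT = xy.
f_3 = 2xy + 7y + 4, LT = xy.
f_4 = 4xy - 11x - 8y^2 + 2y + 55, LT = xy.

S(f_1,f_2): lcm = x^2y. S = -2/3xy^2 + 8/3xy + 20x + y^2 + 5y.
  leading term xy^2: subtract (1/3y)·f_2 from -2/3xy^2 + 8/3xy + 20x + y^2 + 5y → 8/3xy + 20x - 1/3y^2 - 25/3y
  leading term xy: subtract (-4/3)·f_2 from 8/3xy + 20x - 1/3y^2 - 25/3y → 20x - 1/3y^2 - 3y + 160/3
  leading term x: no divisor's leading term divides it; move 20x to the remainder.
  leading term y^2: no divisor's leading term divides it; move -1/3y^2 to the remainder.
  leading term y: no divisor's leading term divides it; move -3y to the remainder.
  leading term 1: no divisor's leading term divides it; move 160/3 to the remainder.
  remainder 20x - 1/3y^2 - 3y + 160/3 ≠ 0; add h_5 = 20x - 1/3y^2 - 3y + 160/3 to the basis.

S(f_1,f_3): lcm = x^2y. S = -2/3xy^2 - 17/6xy - 2x + y^2 + 5y.
  leading term xy^2: subtract (1/3y)·f_2 from -2/3xy^2 - 17/6xy - 2x + y^2 + 5y → -17/6xy - 2x - 1/3y^2 - 25/3y
  leading term xy: subtract (17/12)·f_2 from -17/6xy - 2x - 1/3y^2 - 25/3y → -2x - 1/3y^2 - 14y - 170/3
  leading term x: subtract (-1/10)·h_5 from -2x - 1/3y^2 - 14y - 170/3 → -11/30y^2 - 143/10y - 154/3
  leading term y^2: no divisor's leading term divides it; move -11/30y^2 to the remainder.
  leading term y: no divisor's leading term divides it; move -143/10y to the remainder.
  leading term 1: no divisor's leading term divides it; move -154/3 to the remainder.
  remainder -11/30y^2 - 143/10y - 154/3 ≠ 0; add h_6 = -11/30y^2 - 143/10y - 154/3 to the basis.

S(f_1,f_4): lcm = x^2y. S = 11/4x^2 + 4/3xy^2 + 1/6xy - 55/4x + y^2 + 5y.
  leading term x^2: subtract (11/24)·f_1 from 11/4x^2 + 4/3xy^2 + 1/6xy - 55/4x + y^2 + 5y → 4/3xy^2 + 2xy - 187/12x + y^2 + 9/4y - 55/4
  leading term xy^2: subtract (-2/3y)·f_2 from 4/3xy^2 + 2xy - 187/12x + y^2 + 9/4y - 55/4 → 2xy - 187/12x + 11/3y^2 + 347/12y - 55/4
  leading term xy: subtract (-1)·f_2 from 2xy - 187/12x + 11/3y^2 + 347/12y - 55/4 → -187/12x + 11/3y^2 + 395/12y + 105/4
  leading term x: subtract (-187/240)·h_5 from -187/12x + 11/3y^2 + 395/12y + 105/4 → 2453/720y^2 + 7339/240y + 2441/36
  leading term y^2: subtract (-223/24)·h_6 from 2453/720y^2 + 7339/240y + 2441/36 → -2455/24y - 2455/6
  leading term y: no divisor's leading term divides it; move -2455/24y to the remainder.
  leading term 1: no divisor's leading term divides it; move -2455/6 to the remainder.
  remainder -2455/24y - 2455/6 ≠ 0; add h_7 = -2455/24y - 2455/6 to the basis.

The other S-polynomials (S(f_2,f_3), S(f_2,f_4), S(f_3,f_4), S(f_1,h_5), S(f_2,h_5), S(f_3,h_5), S(f_4,h_5), S(f_1,h_6), S(f_2,h_6), S(f_3,h_6), S(f_4,h_6), S(h_5,h_6), S(f_1,h_7), S(f_2,h_7), S(f_3,h_7), S(f_4,h_7), S(h_5,h_7), S(h_6,h_7)) all reduce to 0 modulo the current basis, so we have a Gröbner basis.
Inter-reduce: drop elements whose leading term is divisible by another's, tail-reduce, and make monic.
Reduced Gröbner basis: {x + 3, y + 4}.

Elimination: the polynomial y + 4 lies in the elimination ideal for y, so y ∈ {-4}. For each such y, the remaining basis elements (now univariate) give the rest of the solution.
  y = -4: the earlier basis element becomes x + 3 = 0, giving x = -3 — point (-3, -4).

{(-3, -4)}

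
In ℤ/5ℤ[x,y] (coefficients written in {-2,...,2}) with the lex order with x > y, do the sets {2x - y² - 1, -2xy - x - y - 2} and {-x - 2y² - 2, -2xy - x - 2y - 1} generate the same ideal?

No, the ideals differ.

Equality of ideals is decidable: compute both reduced Gröbner bases (unique for the ordering) and check whether they agree.
Buchberger on the first generating set:
f_1 = 2x - y² - 1, LT = x.
f_2 = -2xy - x - y - 2, LT = xy.

S(f_1,f_2): lcm = xy. S = 2x + 2y³ - y - 1.
  reduce S modulo (f_1, f_2):
  remainder 2y³ + y² - y ≠ 0; add g_3 = 2y³ + y² - y to the basis.

The other S-polynomials (S(f_1,g_3), S(f_2,g_3)) all reduce to 0 modulo the current basis, so we have a Gröbner basis.
Inter-reduce: drop elements whose leading term is divisible by another's, tail-reduce, and make monic.
Reduced Gröbner basis: {x + 2y² + 2, y³ - 2y² + 2y}.

Buchberger on the second generating set:
h_1 = -x - 2y² - 2, LT = x.
h_2 = -2xy - x - 2y - 1, LT = xy.

S(h_1,h_2): lcm = xy. S = 2x + 2y³ + y + 2.
  reduce S modulo (h_1, h_2):
  remainder 2y³ + y² + y - 2 ≠ 0; add k_3 = 2y³ + y² + y - 2 to the basis.

The other S-polynomials (S(h_1,k_3), S(h_2,k_3)) all reduce to 0 modulo the current basis, so we have a Gröbner basis.
Inter-reduce: drop elements whose leading term is divisible by another's, tail-reduce, and make monic.
Reduced Gröbner basis: {x + 2y² + 2, y³ - 2y² - 2y - 1}.

The bases are distinct; the ideals are different.
The same test decides containment: I ⊆ J iff every generator of I reduces to 0 modulo a Gröbner basis of J.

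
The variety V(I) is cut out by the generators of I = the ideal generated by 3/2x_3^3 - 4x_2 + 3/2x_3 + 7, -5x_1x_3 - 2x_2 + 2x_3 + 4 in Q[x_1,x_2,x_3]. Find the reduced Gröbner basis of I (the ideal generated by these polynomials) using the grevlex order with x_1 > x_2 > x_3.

G = {x_1^2x_2 - 3/50x_2^2x_3 - 7/4x_1^2 - 13/20x_1x_2 + 6/25x_2x_3 + 11/10x_1 + 1/10x_2 - 6/25x_3 - 4/25, x_2x_3^2 + 20/3x_1x_2 - 2x_3^2 - 35/3x_1 - 5/3x_2 + 8/3, x_3^3 - 8/3x_2 + x_3 + 14/3, x_1x_3 + 2/5x_2 - 2/5x_3 - 4/5}

The reduced Gröbner basis is the canonical form of the ideal for this ordering.

f_1 = 3/2x_3^3 - 4x_2 + 3/2x_3 + 7, LT = x_3^3.
f_2 = -5x_1x_3 - 2x_2 + 2x_3 + 4, LT = x_1x_3.

S(f_1,f_2): lcm = x_1x_3^3. S = -2/5x_2x_3^2 + 2/5x_3^3 - 8/3x_1x_2 + x_1x_3 + 4/5x_3^2 + 14/3x_1.
  reduce S modulo (f_1, f_2):
  remainder -2/5x_2x_3^2 - 8/3x_1x_2 + 4/5x_3^2 + 14/3x_1 + 2/3x_2 - 16/15 ≠ 0; add g_3 = -2/5x_2x_3^2 - 8/3x_1x_2 + 4/5x_3^2 + 14/3x_1 + 2/3x_2 - 16/15 to the basis.

S(f_2,g_3): lcm = x_1x_2x_3^2. S = -20/3x_1^2x_2 + 2/5x_2^2x_3 + 2x_1x_3^2 - 2/5x_2x_3^2 + 35/3x_1^2 + 5/3x_1x_2 - 4/5x_2x_3 - 8/3x_1.
  reduce S modulo (f_1, f_2, g_3):
  remainder -20/3x_1^2x_2 + 2/5x_2^2x_3 + 35/3x_1^2 + 13/3x_1x_2 - 8/5x_2x_3 - 22/3x_1 - 2/3x_2 + 8/5x_3 + 16/15 ≠ 0; add g_4 = -20/3x_1^2x_2 + 2/5x_2^2x_3 + 35/3x_1^2 + 13/3x_1x_2 - 8/5x_2x_3 - 22/3x_1 - 2/3x_2 + 8/5x_3 + 16/15 to the basis.

The other S-polynomials (S(f_1,g_3), S(f_1,g_4), S(f_2,g_4), S(g_3,g_4)) all reduce to 0 modulo the current basis, so we have a Gröbner basis.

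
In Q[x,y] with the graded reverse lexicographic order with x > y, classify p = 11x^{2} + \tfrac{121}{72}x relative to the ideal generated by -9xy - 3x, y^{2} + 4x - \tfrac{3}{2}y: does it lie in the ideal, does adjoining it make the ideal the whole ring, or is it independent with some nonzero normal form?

11x^{2} + \tfrac{121}{72}x lies in I (it reduces to 0).

First compute the reduced Gröbner basis of I by Buchberger's algorithm.
f_1 = -9xy - 3x, LT = xy.
f_2 = y^{2} + 4x - \tfrac{3}{2}y, LT = y^{2}.

S(f_1,f_2): lcm = xy^{2}. S = -4x^{2} + \tfrac{11}{6}xy.
  reduce S modulo (f_1, f_2):
  remainder -4x^{2} - \tfrac{11}{18}x ≠ 0; add h_3 = -4x^{2} - \tfrac{11}{18}x to the basis.

The other S-polynomials (S(f_1,h_3), S(f_2,h_3)) all reduce to 0 modulo the current basis, so we have a Gröbner basis.
Inter-reduce: drop elements whose leading term is divisible by another's, tail-reduce, and make monic.
Reduced Gröbner basis: {x^{2} + \tfrac{11}{72}x, xy + \tfrac{1}{3}x, y^{2} + 4x - \tfrac{3}{2}y}.
Label its elements g_1 = x^{2} + \tfrac{11}{72}x, g_2 = xy + \tfrac{1}{3}x, g_3 = y^{2} + 4x - \tfrac{3}{2}y.

Reduce p = 11x^{2} + \tfrac{121}{72}x modulo G:
  leading term x^{2}: subtract (11)·g_1 from 11x^{2} + \tfrac{121}{72}x → 0
  normal form = 0.
Since the normal form is 0, p ∈ I.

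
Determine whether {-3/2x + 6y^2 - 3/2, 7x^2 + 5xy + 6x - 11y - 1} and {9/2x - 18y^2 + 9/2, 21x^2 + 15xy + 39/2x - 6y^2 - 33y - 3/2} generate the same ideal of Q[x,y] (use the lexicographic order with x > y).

For a fixed monomial order, each ideal has a unique reduced Gröbner basis; comparing bases decides equality.
Buchberger on the first generating set:
f_1 = -3/2x + 6y^2 - 3/2, LT = x.
f_2 = 7x^2 + 5xy + 6x - 11y - 1, LT = x^2.

S(f_1,f_2): lcm = x^2. S = -4xy^2 - 5/7xy + 1/7x + 11/7y + 1/7.
  leading term xy^2: subtract (8/3y^2)·f_1 from -4xy^2 - 5/7xy + 1/7x + 11/7y + 1/7 → -5/7xy + 1/7x - 16y^4 + 4y^2 + 11/7y + 1/7
  leading term xy: subtract (10/21y)·f_1 from -5/7xy + 1/7x - 16y^4 + 4y^2 + 11/7y + 1/7 → 1/7x - 16y^4 - 20/7y^3 + 4y^2 + 16/7y + 1/7
  leading term x: subtract (-2/21)·f_1 from 1/7x - 16y^4 - 20/7y^3 + 4y^2 + 16/7y + 1/7 → -16y^4 - 20/7y^3 + 32/7y^2 + 16/7y
  leading term y^4: no divisor's leading term divides it; move -16y^4 to the remainder.
  leading term y^3: no divisor's leading term divides it; move -20/7y^3 to the remainder.
  leading term y^2: no divisor's leading term divides it; move 32/7y^2 to the remainder.
  leading term y: no divisor's leading term divides it; move 16/7y to the remainder.
  remainder -16y^4 - 20/7y^3 + 32/7y^2 + 16/7y ≠ 0; add g_3 = -16y^4 - 20/7y^3 + 32/7y^2 + 16/7y to the basis.

The other S-polynomials (S(f_1,g_3), S(f_2,g_3)) all reduce to 0 modulo the current basis, so we have a Gröbner basis.
Inter-reduce: drop elements whose leading term is divisible by another's, tail-reduce, and make monic.
Reduced Gröbner basis: {x - 4y^2 + 1, y^4 + 5/28y^3 - 2/7y^2 - 1/7y}.

Buchberger on the second generating set:
h_1 = 9/2x - 18y^2 + 9/2, LT = x.
h_2 = 21x^2 + 15xy + 39/2x - 6y^2 - 33y - 3/2, LT = x^2.

S(h_1,h_2): lcm = x^2. S = -4xy^2 - 5/7xy + 1/14x + 2/7y^2 + 11/7y + 1/14.
  leading term xy^2: subtract (-8/9y^2)·h_1 from -4xy^2 - 5/7xy + 1/14x + 2/7y^2 + 11/7y + 1/14 → -5/7xy + 1/14x - 16y^4 + 30/7y^2 + 11/7y + 1/14
  leading term xy: subtract (-10/63y)·h_1 from -5/7xy + 1/14x - 16y^4 + 30/7y^2 + 11/7y + 1/14 → 1/14x - 16y^4 - 20/7y^3 + 30/7y^2 + 16/7y + 1/14
  leading term x: subtract (1/63)·h_1 from 1/14x - 16y^4 - 20/7y^3 + 30/7y^2 + 16/7y + 1/14 → -16y^4 - 20/7y^3 + 32/7y^2 + 16/7y
  leading term y^4: no divisor's leading term divides it; move -16y^4 to the remainder.
  leading term y^3: no divisor's leading term divides it; move -20/7y^3 to the remainder.
  leading term y^2: no divisor's leading term divides it; move 32/7y^2 to the remainder.
  leading term y: no divisor's leading term divides it; move 16/7y to the remainder.
  remainder -16y^4 - 20/7y^3 + 32/7y^2 + 16/7y ≠ 0; add k_3 = -16y^4 - 20/7y^3 + 32/7y^2 + 16/7y to the basis.

The other S-polynomials (S(h_1,k_3), S(h_2,k_3)) all reduce to 0 modulo the current basis, so we have a Gröbner basis.
Inter-reduce: drop elements whose leading term is divisible by another's, tail-reduce, and make monic.
Reduced Gröbner basis: {x - 4y^2 + 1, y^4 + 5/28y^3 - 2/7y^2 - 1/7y}.

Same reduced basis, so the two generating sets span the same ideal.
The choice of monomial ordering does not affect the verdict — as long as both bases are computed under the same ordering, their equality decides ideal equality.

Yes, the ideals are equal.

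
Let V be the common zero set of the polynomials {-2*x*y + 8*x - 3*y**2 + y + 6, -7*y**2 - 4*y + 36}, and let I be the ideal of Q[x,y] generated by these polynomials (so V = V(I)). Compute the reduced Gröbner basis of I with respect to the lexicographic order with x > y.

G = {x + 5/92*y - 51/46, y**2 + 4/7*y - 36/7}

f_1 = -2*x*y + 8*x - 3*y**2 + y + 6, LT = x*y.
f_2 = -7*y**2 - 4*y + 36, LT = y**2.

S(f_1,f_2): lcm = x*y**2. S = -32/7*x*y + 36/7*x + 3/2*y**3 - 1/2*y**2 - 3*y.
  leading term x*y: subtract (16/7)·f_1 from -32/7*x*y + 36/7*x + 3/2*y**3 - 1/2*y**2 - 3*y → -92/7*x + 3/2*y**3 + 89/14*y**2 - 37/7*y - 96/7
  leading term x: no divisor's leading term divides it; move -92/7*x to the remainder.
  leading term y**3: subtract (-3/14*y)·f_2 from 3/2*y**3 + 89/14*y**2 - 37/7*y - 96/7 → 11/2*y**2 + 17/7*y - 96/7
  leading term y**2: subtract (-11/14)·f_2 from 11/2*y**2 + 17/7*y - 96/7 → -5/7*y + 102/7
  leading term y: no divisor's leading term divides it; move -5/7*y to the remainder.
  leading term 1: no divisor's leading term divides it; move 102/7 to the remainder.
  remainder -92/7*x - 5/7*y + 102/7 ≠ 0; add g_3 = -92/7*x - 5/7*y + 102/7 to the basis.

The other S-polynomials (S(f_1,g_3), S(f_2,g_3)) all reduce to 0 modulo the current basis, so we have a Gröbner basis.
Inter-reduce: drop elements whose leading term is divisible by another's, tail-reduce, and make monic.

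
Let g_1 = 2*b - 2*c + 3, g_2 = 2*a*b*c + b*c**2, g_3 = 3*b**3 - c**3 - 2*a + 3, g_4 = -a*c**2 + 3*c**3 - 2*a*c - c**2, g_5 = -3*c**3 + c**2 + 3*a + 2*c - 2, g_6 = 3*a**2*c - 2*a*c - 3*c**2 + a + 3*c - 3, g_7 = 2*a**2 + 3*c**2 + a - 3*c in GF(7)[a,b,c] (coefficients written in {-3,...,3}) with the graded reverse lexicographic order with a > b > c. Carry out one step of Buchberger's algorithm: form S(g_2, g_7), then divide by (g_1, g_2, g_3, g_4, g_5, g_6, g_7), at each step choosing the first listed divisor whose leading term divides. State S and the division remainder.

S(g_2, g_7) = -3*a*b*c**2 + 2*b*c**3 + 3*a*b*c - 2*b*c**2; remainder on division = 0.

lcm(LM(g_2), LM(g_7)) = a**2*b*c.
S = (lcm/LT(g_2))·g_2 − (lcm/LT(g_7))·g_7 = -3*a*b*c**2 + 2*b*c**3 + 3*a*b*c - 2*b*c**2.
Reduce S modulo (g_1, g_2, g_3, g_4, g_5, g_6, g_7) in that order:
  leading term a*b*c**2: subtract (2*a*c**2)·g_1 from -3*a*b*c**2 + 2*b*c**3 + 3*a*b*c - 2*b*c**2 → -3*a*c**3 + 2*b*c**3 + 3*a*b*c + a*c**2 - 2*b*c**2
  leading term a*c**3: subtract (3*c)·g_4 from -3*a*c**3 + 2*b*c**3 + 3*a*b*c + a*c**2 - 2*b*c**2 → 2*b*c**3 - 2*c**4 + 3*a*b*c - 2*b*c**2 + 3*c**3
  leading term b*c**3: subtract (c**3)·g_1 from 2*b*c**3 - 2*c**4 + 3*a*b*c - 2*b*c**2 + 3*c**3 → 3*a*b*c - 2*b*c**2
  leading term a*b*c: subtract (-2*a*c)·g_1 from 3*a*b*c - 2*b*c**2 → 3*a*c**2 - 2*b*c**2 - a*c
  leading term a*c**2: subtract (-3)·g_4 from 3*a*c**2 - 2*b*c**2 - a*c → -2*b*c**2 + 2*c**3 - 3*c**2
  leading term b*c**2: subtract (-c**2)·g_1 from -2*b*c**2 + 2*c**3 - 3*c**2 → 0
The remainder is 0, so this S-polynomial contributes no new basis element.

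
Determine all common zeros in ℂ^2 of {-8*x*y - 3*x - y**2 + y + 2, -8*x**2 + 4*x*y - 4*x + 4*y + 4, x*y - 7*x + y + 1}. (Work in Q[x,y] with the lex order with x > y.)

{(0, -1)}

Compute a lex Gröbner basis by Buchberger's algorithm.
f_1 = -8*x*y - 3*x - y**2 + y + 2, LT = x*y.
f_2 = -8*x**2 + 4*x*y - 4*x + 4*y + 4, LT = x**2.
f_3 = x*y - 7*x + y + 1, LT = x*y.

S(f_1,f_2): lcm = x**2*y. S = 3/8*x**2 + 5/8*x*y**2 - 5/8*x*y - 1/4*x + 1/2*y**2 + 1/2*y.
  reduce S modulo (f_1, f_2, f_3):
  remainder -95/512*x - 5/64*y**3 + 339/512*y**2 + 389/512*y + 5/256 ≠ 0; add h_4 = -95/512*x - 5/64*y**3 + 339/512*y**2 + 389/512*y + 5/256 to the basis.

S(f_1,f_3): lcm = x*y. S = 59/8*x + 1/8*y**2 - 9/8*y - 5/4.
  reduce S modulo (f_1, f_2, f_3, h_4):
  remainder -59/19*y**3 + 2512/95*y**2 + 2762/95*y - 9/19 ≠ 0; add h_5 = -59/19*y**3 + 2512/95*y**2 + 2762/95*y - 9/19 to the basis.

S(f_2,f_3): lcm = x**2*y. S = 7*x**2 - 1/2*x*y**2 - 1/2*x*y - x - 1/2*y**2 - 1/2*y.
  reduce S modulo (f_1, f_2, f_3, h_4, h_5):
  remainder -98/295*y**2 + 882/295*y + 196/59 ≠ 0; add h_6 = -98/295*y**2 + 882/295*y + 196/59 to the basis.

S(f_1,h_4): lcm = x*y. S = 3/8*x - 8/19*y**4 + 339/95*y**3 + 3207/760*y**2 - 3/152*y - 1/4.
  reduce S modulo (f_1, f_2, f_3, h_4, h_5, h_6):
  remainder 64/59*y + 64/59 ≠ 0; add h_7 = 64/59*y + 64/59 to the basis.

The other S-polynomials (S(f_2,h_4), S(f_3,h_4), S(f_1,h_5), S(f_2,h_5), S(f_3,h_5), S(h_4,h_5), S(f_1,h_6), S(f_2,h_6), S(f_3,h_6), S(h_4,h_6), S(h_5,h_6), S(f_1,h_7), S(f_2,h_7), S(f_3,h_7), S(h_4,h_7), S(h_5,h_7), S(h_6,h_7)) all reduce to 0 modulo the current basis, so we have a Gröbner basis.
Inter-reduce: drop elements whose leading term is divisible by another's, tail-reduce, and make monic.
Reduced Gröbner basis: {x, y + 1}.

From the last basis element, y + 1 = 0, so y takes values in {-1}. Each choice, substituted upward through the basis, yields the corresponding point(s) of the solution set.
  y = -1: the earlier basis element becomes x = 0, giving x = 0 — point (0, -1).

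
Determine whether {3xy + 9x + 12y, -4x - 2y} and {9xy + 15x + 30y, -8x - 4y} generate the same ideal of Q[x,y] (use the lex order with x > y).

Yes, the ideals are equal.

Two ideals are equal iff their reduced Gröbner bases coincide (the reduced basis is unique for a fixed ordering).
Buchberger on the first generating set:
f_1 = 3xy + 9x + 12y, LT = xy.
f_2 = -4x - 2y, LT = x.

S(f_1,f_2): lcm = xy. S = 3x - 1/2y^2 + 4y.
  reduce S modulo (f_1, f_2):
  remainder -1/2y^2 + 5/2y ≠ 0; add g_3 = -1/2y^2 + 5/2y to the basis.

The other S-polynomials (S(f_1,g_3), S(f_2,g_3)) all reduce to 0 modulo the current basis, so we have a Gröbner basis.
Inter-reduce: drop elements whose leading term is divisible by another's, tail-reduce, and make monic.
Reduced Gröbner basis: {x + 1/2y, y^2 - 5y}.

Buchberger on the second generating set:
h_1 = 9xy + 15x + 30y, LT = xy.
h_2 = -8x - 4y, LT = x.

S(h_1,h_2): lcm = xy. S = 5/3x - 1/2y^2 + 10/3y.
  reduce S modulo (h_1, h_2):
  remainder -1/2y^2 + 5/2y ≠ 0; add k_3 = -1/2y^2 + 5/2y to the basis.

The other S-polynomials (S(h_1,k_3), S(h_2,k_3)) all reduce to 0 modulo the current basis, so we have a Gröbner basis.
Inter-reduce: drop elements whose leading term is divisible by another's, tail-reduce, and make monic.
Reduced Gröbner basis: {x + 1/2y, y^2 - 5y}.

Same reduced basis, so the two generating sets span the same ideal.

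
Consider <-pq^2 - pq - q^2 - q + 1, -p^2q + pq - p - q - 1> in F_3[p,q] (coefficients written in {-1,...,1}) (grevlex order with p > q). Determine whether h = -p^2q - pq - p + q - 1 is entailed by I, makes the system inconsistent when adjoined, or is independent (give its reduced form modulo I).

-p^2q - pq - p + q - 1 lies in I (it reduces to 0).

First compute the reduced Gröbner basis of I by Buchberger's algorithm.
f_1 = -pq^2 - pq - q^2 - q + 1, LT = pq^2.
f_2 = -p^2q + pq - p - q - 1, LT = p^2q.

S(f_1,f_2): lcm = p^2q^2. S = p^2q - pq^2 - q^2 - p - q.
  leading term p^2q: subtract (-1)·f_2 from p^2q - pq^2 - q^2 - p - q → -pq^2 + pq - q^2 + p + q - 1
  leading term pq^2: subtract (1)·f_1 from -pq^2 + pq - q^2 + p + q - 1 → -pq + p - q + 1
  leading term pq: no divisor's leading term divides it; move -pq to the remainder.
  leading term p: no divisor's leading term divides it; move p to the remainder.
  leading term q: no divisor's leading term divides it; move -q to the remainder.
  leading term 1: no divisor's leading term divides it; move 1 to the remainder.
  remainder -pq + p - q + 1 ≠ 0; add k_3 = -pq + p - q + 1 to the basis.

S(f_1,k_3): lcm = pq^2. S = -pq - q - 1.
  leading term pq: subtract (1)·k_3 from -pq - q - 1 → -p + 1
  leading term p: no divisor's leading term divides it; move -p to the remainder.
  leading term 1: no divisor's leading term divides it; move 1 to the remainder.
  remainder -p + 1 ≠ 0; add k_4 = -p + 1 to the basis.

S(f_2,k_3): lcm = p^2q. S = p^2 + pq - p + q + 1.
  leading term p^2: subtract (-p)·k_4 from p^2 + pq - p + q + 1 → pq + q + 1
  leading term pq: subtract (-1)·k_3 from pq + q + 1 → p - 1
  leading term p: subtract (-1)·k_4 from p - 1 → 0
  remainder 0.

S(f_1,k_4): lcm = pq^2. S = pq - q^2 + q - 1.
  leading term pq: subtract (-1)·k_3 from pq - q^2 + q - 1 → -q^2 + p
  leading term q^2: no divisor's leading term divides it; move -q^2 to the remainder.
  leading term p: subtract (-1)·k_4 from p → 1
  leading term 1: no divisor's leading term divides it; move 1 to the remainder.
  remainder -q^2 + 1 ≠ 0; add k_5 = -q^2 + 1 to the basis.

S(f_2,k_4): lcm = p^2q. S = p + q + 1.
  leading term p: subtract (-1)·k_4 from p + q + 1 → q - 1
  leading term q: no divisor's leading term divides it; move q to the remainder.
  leading term 1: no divisor's leading term divides it; move -1 to the remainder.
  remainder q - 1 ≠ 0; add k_6 = q - 1 to the basis.

S(k_3,k_4): lcm = pq. S = -p - q - 1.
  leading term p: subtract (1)·k_4 from -p - q - 1 → -q + 1
  leading term q: subtract (-1)·k_6 from -q + 1 → 0
  remainder 0.

S(f_1,k_5): lcm = pq^2. S = pq + q^2 + p + q - 1.
  leading term pq: subtract (-1)·k_3 from pq + q^2 + p + q - 1 → q^2 - p
  leading term q^2: subtract (-1)·k_5 from q^2 - p → -p + 1
  leading term p: subtract (1)·k_4 from -p + 1 → 0
  remainder 0.

S(f_2,k_5): lcm = p^2q^2. S = -pq^2 + p^2 + pq + q^2 + q.
  leading term pq^2: subtract (1)·f_1 from -pq^2 + p^2 + pq + q^2 + q → p^2 - pq - q^2 - q - 1
  leading term p^2: subtract (-p)·k_4 from p^2 - pq - q^2 - q - 1 → -pq - q^2 + p - q - 1
  leading term pq: subtract (1)·k_3 from -pq - q^2 + p - q - 1 → -q^2 + 1
  leading term q^2: subtract (1)·k_5 from -q^2 + 1 → 0
  remainder 0.

S(k_3,k_5): lcm = pq^2. S = -pq + q^2 + p - q.
  leading term pq: subtract (1)·k_3 from -pq + q^2 + p - q → q^2 - 1
  leading term q^2: subtract (-1)·k_5 from q^2 - 1 → 0
  remainder 0.

S(k_4,k_5): leading monomials are coprime, so the S-polynomial reduces to 0 (Buchberger's first criterion).
S(f_1,k_6): lcm = pq^2. S = -pq + q^2 + q - 1.
  leading term pq: subtract (1)·k_3 from -pq + q^2 + q - 1 → q^2 - p - q + 1
  leading term q^2: subtract (-1)·k_5 from q^2 - p - q + 1 → -p - q - 1
  leading term p: subtract (1)·k_4 from -p - q - 1 → -q + 1
  leading term q: subtract (-1)·k_6 from -q + 1 → 0
  remainder 0.

S(f_2,k_6): lcm = p^2q. S = p^2 - pq + p + q + 1.
  leading term p^2: subtract (-p)·k_4 from p^2 - pq + p + q + 1 → -pq - p + q + 1
  leading term pq: subtract (1)·k_3 from -pq - p + q + 1 → p - q
  leading term p: subtract (-1)·k_4 from p - q → -q + 1
  leading term q: subtract (-1)·k_6 from -q + 1 → 0
  remainder 0.

S(k_3,k_6): lcm = pq. S = q - 1.
  leading term q: subtract (1)·k_6 from q - 1 → 0
  remainder 0.

S(k_4,k_6): leading monomials are coprime, so the S-polynomial reduces to 0 (Buchberger's first criterion).
S(k_5,k_6): lcm = q^2. S = q - 1.
  leading term q: subtract (1)·k_6 from q - 1 → 0
  remainder 0.

Every S-polynomial of the final basis reduces to 0, so we have a Gröbner basis.
Inter-reduce: drop elements whose leading term is divisible by another's, tail-reduce, and make monic.
Reduced Gröbner basis: {p - 1, q - 1}.
Label its elements g_1 = p - 1, g_2 = q - 1.

Reduce h = -p^2q - pq - p + q - 1 modulo G:
  leading term p^2q: subtract (-pq)·g_1 from -p^2q - pq - p + q - 1 → pq - p + q - 1
  leading term pq: subtract (q)·g_1 from pq - p + q - 1 → -p - q - 1
  leading term p: subtract (-1)·g_1 from -p - q - 1 → -q + 1
  leading term q: subtract (-1)·g_2 from -q + 1 → 0
  normal form = 0.
Since the normal form is 0, h ∈ I.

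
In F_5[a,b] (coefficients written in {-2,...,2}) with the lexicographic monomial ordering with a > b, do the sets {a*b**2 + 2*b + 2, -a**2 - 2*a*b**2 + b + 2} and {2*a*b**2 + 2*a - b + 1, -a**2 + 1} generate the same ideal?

No, the ideals differ.

For a fixed monomial order, each ideal has a unique reduced Gröbner basis; comparing bases decides equality.
Buchberger on the first generating set:
f_1 = a*b**2 + 2*b + 2, LT = a*b**2.
f_2 = -a**2 - 2*a*b**2 + b + 2, LT = a**2.

S(f_1,f_2): lcm = a**2*b**2. S = -2*a*b**4 + 2*a*b + 2*a + b**3 + 2*b**2.
  leading term a*b**4: subtract (-2*b**2)·f_1 from -2*a*b**4 + 2*a*b + 2*a + b**3 + 2*b**2 → 2*a*b + 2*a + b**2
  leading term a*b: no divisor's leading term divides it; move 2*a*b to the remainder.
  leading term a: no divisor's leading term divides it; move 2*a to the remainder.
  leading term b**2: no divisor's leading term divides it; move b**2 to the remainder.
  remainder 2*a*b + 2*a + b**2 ≠ 0; add g_3 = 2*a*b + 2*a + b**2 to the basis.

S(f_1,g_3): lcm = a*b**2. S = -a*b + 2*b**3 + 2*b + 2.
  leading term a*b: subtract (2)·g_3 from -a*b + 2*b**3 + 2*b + 2 → a + 2*b**3 - 2*b**2 + 2*b + 2
  leading term a: no divisor's leading term divides it; move a to the remainder.
  leading term b**3: no divisor's leading term divides it; move 2*b**3 to the remainder.
  leading term b**2: no divisor's leading term divides it; move -2*b**2 to the remainder.
  leading term b: no divisor's leading term divides it; move 2*b to the remainder.
  leading term 1: no divisor's leading term divides it; move 2 to the remainder.
  remainder a + 2*b**3 - 2*b**2 + 2*b + 2 ≠ 0; add g_4 = a + 2*b**3 - 2*b**2 + 2*b + 2 to the basis.

S(f_1,g_4): lcm = a*b**2. S = -2*b**5 + 2*b**4 - 2*b**3 - 2*b**2 + 2*b + 2.
  leading term b**5: no divisor's leading term divides it; move -2*b**5 to the remainder.
  leading term b**4: no divisor's leading term divides it; move 2*b**4 to the remainder.
  leading term b**3: no divisor's leading term divides it; move -2*b**3 to the remainder.
  leading term b**2: no divisor's leading term divides it; move -2*b**2 to the remainder.
  leading term b: no divisor's leading term divides it; move 2*b to the remainder.
  leading term 1: no divisor's leading term divides it; move 2 to the remainder.
  remainder -2*b**5 + 2*b**4 - 2*b**3 - 2*b**2 + 2*b + 2 ≠ 0; add g_5 = -2*b**5 + 2*b**4 - 2*b**3 - 2*b**2 + 2*b + 2 to the basis.

S(g_3,g_4): lcm = a*b. S = a - 2*b**4 + 2*b**3 + b**2 - 2*b.
  leading term a: subtract (1)·g_4 from a - 2*b**4 + 2*b**3 + b**2 - 2*b → -2*b**4 - 2*b**2 + b - 2
  leading term b**4: no divisor's leading term divides it; move -2*b**4 to the remainder.
  leading term b**2: no divisor's leading term divides it; move -2*b**2 to the remainder.
  leading term b: no divisor's leading term divides it; move b to the remainder.
  leading term 1: no divisor's leading term divides it; move -2 to the remainder.
  remainder -2*b**4 - 2*b**2 + b - 2 ≠ 0; add g_6 = -2*b**4 - 2*b**2 + b - 2 to the basis.

The other S-polynomials (S(f_2,g_3), S(f_2,g_4), S(f_1,g_5), S(f_2,g_5), S(g_3,g_5), S(g_4,g_5), S(f_1,g_6), S(f_2,g_6), S(g_3,g_6), S(g_4,g_6), S(g_5,g_6)) all reduce to 0 modulo the current basis, so we have a Gröbner basis.
Inter-reduce: drop elements whose leading term is divisible by another's, tail-reduce, and make monic.
Reduced Gröbner basis: {a + 2*b**3 - 2*b**2 + 2*b + 2, b**4 + b**2 + 2*b + 1}.

Buchberger on the second generating set:
h_1 = 2*a*b**2 + 2*a - b + 1, LT = a*b**2.
h_2 = -a**2 + 1, LT = a**2.

S(h_1,h_2): lcm = a**2*b**2. S = a**2 + 2*a*b - 2*a + b**2.
  leading term a**2: subtract (-1)·h_2 from a**2 + 2*a*b - 2*a + b**2 → 2*a*b - 2*a + b**2 + 1
  leading term a*b: no divisor's leading term divides it; move 2*a*b to the remainder.
  leading term a: no divisor's leading term divides it; move -2*a to the remainder.
  leading term b**2: no divisor's leading term divides it; move b**2 to the remainder.
  leading term 1: no divisor's leading term divides it; move 1 to the remainder.
  remainder 2*a*b - 2*a + b**2 + 1 ≠ 0; add k_3 = 2*a*b - 2*a + b**2 + 1 to the basis.

S(h_1,k_3): lcm = a*b**2. S = a*b + a + 2*b**3 - b - 2.
  leading term a*b: subtract (-2)·k_3 from a*b + a + 2*b**3 - b - 2 → 2*a + 2*b**3 + 2*b**2 - b
  leading term a: no divisor's leading term divides it; move 2*a to the remainder.
  leading term b**3: no divisor's leading term divides it; move 2*b**3 to the remainder.
  leading term b**2: no divisor's leading term divides it; move 2*b**2 to the remainder.
  leading term b: no divisor's leading term divides it; move -b to the remainder.
  remainder 2*a + 2*b**3 + 2*b**2 - b ≠ 0; add k_4 = 2*a + 2*b**3 + 2*b**2 - b to the basis.

S(h_1,k_4): lcm = a*b**2. S = a - b**5 - b**4 - 2*b**3 + 2*b - 2.
  leading term a: subtract (-2)·k_4 from a - b**5 - b**4 - 2*b**3 + 2*b - 2 → -b**5 - b**4 + 2*b**3 - b**2 - 2
  leading term b**5: no divisor's leading term divides it; move -b**5 to the remainder.
  leading term b**4: no divisor's leading term divides it; move -b**4 to the remainder.
  leading term b**3: no divisor's leading term divides it; move 2*b**3 to the remainder.
  leading term b**2: no divisor's leading term divides it; move -b**2 to the remainder.
  leading term 1: no divisor's leading term divides it; move -2 to the remainder.
  remainder -b**5 - b**4 + 2*b**3 - b**2 - 2 ≠ 0; add k_5 = -b**5 - b**4 + 2*b**3 - b**2 - 2 to the basis.

S(k_3,k_4): lcm = a*b. S = -a - b**4 - b**3 + b**2 - 2.
  leading term a: subtract (2)·k_4 from -a - b**4 - b**3 + b**2 - 2 → -b**4 + 2*b**2 + 2*b - 2
  leading term b**4: no divisor's leading term divides it; move -b**4 to the remainder.
  leading term b**2: no divisor's leading term divides it; move 2*b**2 to the remainder.
  leading term b: no divisor's leading term divides it; move 2*b to the remainder.
  leading term 1: no divisor's leading term divides it; move -2 to the remainder.
  remainder -b**4 + 2*b**2 + 2*b - 2 ≠ 0; add k_6 = -b**4 + 2*b**2 + 2*b - 2 to the basis.

The other S-polynomials (S(h_2,k_3), S(h_2,k_4), S(h_1,k_5), S(h_2,k_5), S(k_3,k_5), S(k_4,k_5), S(h_1,k_6), S(h_2,k_6), S(k_3,k_6), S(k_4,k_6), S(k_5,k_6)) all reduce to 0 modulo the current basis, so we have a Gröbner basis.
Inter-reduce: drop elements whose leading term is divisible by another's, tail-reduce, and make monic.
Reduced Gröbner basis: {a + b**3 + b**2 + 2*b, b**4 - 2*b**2 - 2*b + 2}.

The bases are distinct; the ideals are different.
The same test decides containment: I ⊆ J iff every generator of I reduces to 0 modulo a Gröbner basis of J.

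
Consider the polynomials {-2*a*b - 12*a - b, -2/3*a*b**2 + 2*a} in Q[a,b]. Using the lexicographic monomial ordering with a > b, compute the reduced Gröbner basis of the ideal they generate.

f_1 = -2*a*b - 12*a - b, LT = a*b.
f_2 = -2/3*a*b**2 + 2*a, LT = a*b**2.

S(f_1,f_2): lcm = a*b**2. S = 6*a*b + 3*a + 1/2*b**2.
  leading term a*b: subtract (-3)·f_1 from 6*a*b + 3*a + 1/2*b**2 → -33*a + 1/2*b**2 - 3*b
  leading term a: no divisor's leading term divides it; move -33*a to the remainder.
  leading term b**2: no divisor's leading term divides it; move 1/2*b**2 to the remainder.
  leading term b: no divisor's leading term divides it; move -3*b to the remainder.
  remainder -33*a + 1/2*b**2 - 3*b ≠ 0; add g_3 = -33*a + 1/2*b**2 - 3*b to the basis.

S(f_1,g_3): lcm = a*b. S = 6*a + 1/66*b**3 - 1/11*b**2 + 1/2*b.
  leading term a: subtract (-2/11)·g_3 from 6*a + 1/66*b**3 - 1/11*b**2 + 1/2*b → 1/66*b**3 - 1/22*b
  leading term b**3: no divisor's leading term divides it; move 1/66*b**3 to the remainder.
  leading term b: no divisor's leading term divides it; move -1/22*b to the remainder.
  remainder 1/66*b**3 - 1/22*b ≠ 0; add g_4 = 1/66*b**3 - 1/22*b to the basis.

S(f_2,g_3): lcm = a*b**2. S = -3*a + 1/66*b**4 - 1/11*b**3.
  leading term a: subtract (1/11)·g_3 from -3*a + 1/66*b**4 - 1/11*b**3 → 1/66*b**4 - 1/11*b**3 - 1/22*b**2 + 3/11*b
  leading term b**4: subtract (b)·g_4 from 1/66*b**4 - 1/11*b**3 - 1/22*b**2 + 3/11*b → -1/11*b**3 + 3/11*b
  leading term b**3: subtract (-6)·g_4 from -1/11*b**3 + 3/11*b → 0
  remainder 0.

S(f_1,g_4): lcm = a*b**3. S = 6*a*b**2 + 3*a*b + 1/2*b**3.
  leading term a*b**2: subtract (-3*b)·f_1 from 6*a*b**2 + 3*a*b + 1/2*b**3 → -33*a*b + 1/2*b**3 - 3*b**2
  leading term a*b: subtract (33/2)·f_1 from -33*a*b + 1/2*b**3 - 3*b**2 → 198*a + 1/2*b**3 - 3*b**2 + 33/2*b
  leading term a: subtract (-6)·g_3 from 198*a + 1/2*b**3 - 3*b**2 + 33/2*b → 1/2*b**3 - 3/2*b
  leading term b**3: subtract (33)·g_4 from 1/2*b**3 - 3/2*b → 0
  remainder 0.

S(f_2,g_4): lcm = a*b**3. S = 0.
  remainder 0.

S(g_3,g_4): leading monomials are coprime, so the S-polynomial reduces to 0 (Buchberger's first criterion).
Every S-polynomial of the final basis reduces to 0, so we have a Gröbner basis.
Inter-reduce: drop elements whose leading term is divisible by another's, tail-reduce, and make monic.

G = {a - 1/66*b**2 + 1/11*b, b**3 - 3*b}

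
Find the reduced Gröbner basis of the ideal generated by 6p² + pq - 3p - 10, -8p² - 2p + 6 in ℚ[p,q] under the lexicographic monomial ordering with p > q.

G = {p - 3/22q + 19/22, q² - 65/6q - 71/6}

Buchberger's algorithm terminates because the ascending chain of leading-term ideals stabilizes.

f_1 = 6p² + pq - 3p - 10, LT = p².
f_2 = -8p² - 2p + 6, LT = p².

S(f_1,f_2): lcm = p². S = ⅙pq - ¾p - 11/12.
  leading term pq: no divisor's leading term divides it; move ⅙pq to the remainder.
  leading term p: no divisor's leading term divides it; move -¾p to the remainder.
  leading term 1: no divisor's leading term divides it; move -11/12 to the remainder.
  remainder ⅙pq - ¾p - 11/12 ≠ 0; add g_3 = ⅙pq - ¾p - 11/12 to the basis.

S(f_1,g_3): lcm = p²q. S = 9/2p² + ⅙pq² - ½pq + 11/2p - 5/3q.
  leading term p²: subtract (¾)·f_1 from 9/2p² + ⅙pq² - ½pq + 11/2p - 5/3q → ⅙pq² - 5/4pq + 31/4p - 5/3q + 15/2
  leading term pq²: subtract (q)·g_3 from ⅙pq² - 5/4pq + 31/4p - 5/3q + 15/2 → -½pq + 31/4p - ¾q + 15/2
  leading term pq: subtract (-3)·g_3 from -½pq + 31/4p - ¾q + 15/2 → 11/2p - ¾q + 19/4
  leading term p: no divisor's leading term divides it; move 11/2p to the remainder.
  leading term q: no divisor's leading term divides it; move -¾q to the remainder.
  leading term 1: no divisor's leading term divides it; move 19/4 to the remainder.
  remainder 11/2p - ¾q + 19/4 ≠ 0; add g_4 = 11/2p - ¾q + 19/4 to the basis.

S(f_2,g_3): lcm = p²q. S = 9/2p² + ¼pq + 11/2p - ¾q.
  leading term p²: subtract (¾)·f_1 from 9/2p² + ¼pq + 11/2p - ¾q → -½pq + 31/4p - ¾q + 15/2
  leading term pq: subtract (-3)·g_3 from -½pq + 31/4p - ¾q + 15/2 → 11/2p - ¾q + 19/4
  leading term p: subtract (1)·g_4 from 11/2p - ¾q + 19/4 → 0
  remainder 0.

S(f_1,g_4): lcm = p². S = 10/33pq - 15/11p - 5/3.
  leading term pq: subtract (20/11)·g_3 from 10/33pq - 15/11p - 5/3 → 0
  remainder 0.

S(f_2,g_4): lcm = p². S = 3/22pq - 27/44p - ¾.
  leading term pq: subtract (9/11)·g_3 from 3/22pq - 27/44p - ¾ → 0
  remainder 0.

S(g_3,g_4): lcm = pq. S = -9/2p + 3/22q² - 19/22q - 11/2.
  leading term p: subtract (-9/11)·g_4 from -9/2p + 3/22q² - 19/22q - 11/2 → 3/22q² - 65/44q - 71/44
  leading term q²: no divisor's leading term divides it; move 3/22q² to the remainder.
  leading term q: no divisor's leading term divides it; move -65/44q to the remainder.
  leading term 1: no divisor's leading term divides it; move -71/44 to the remainder.
  remainder 3/22q² - 65/44q - 71/44 ≠ 0; add g_5 = 3/22q² - 65/44q - 71/44 to the basis.

S(f_1,g_5): leading monomials are coprime, so the S-polynomial reduces to 0 (Buchberger's first criterion).
S(f_2,g_5): leading monomials are coprime, so the S-polynomial reduces to 0 (Buchberger's first criterion).
S(g_3,g_5): lcm = pq². S = 19/3pq + 71/6p - 11/2q.
  leading term pq: subtract (38)·g_3 from 19/3pq + 71/6p - 11/2q → 121/3p - 11/2q + 209/6
  leading term p: subtract (22/3)·g_4 from 121/3p - 11/2q + 209/6 → 0
  remainder 0.

S(g_4,g_5): leading monomials are coprime, so the S-polynomial reduces to 0 (Buchberger's first criterion).
Every S-polynomial of the final basis reduces to 0, so we have a Gröbner basis.
Inter-reduce: drop elements whose leading term is divisible by another's, tail-reduce, and make monic.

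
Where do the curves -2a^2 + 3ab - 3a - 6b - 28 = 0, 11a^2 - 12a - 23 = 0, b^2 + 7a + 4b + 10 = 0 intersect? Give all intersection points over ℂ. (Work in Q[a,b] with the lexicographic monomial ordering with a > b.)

Compute a lex Gröbner basis by Buchberger's algorithm.
f_1 = -2a^2 + 3ab - 3a - 6b - 28, LT = a^2.
f_2 = 11a^2 - 12a - 23, LT = a^2.
f_3 = 7a + b^2 + 4b + 10, LT = a.

S(f_1,f_2): lcm = a^2. S = -3/2ab + 57/22a + 3b + 177/11.
  leading term ab: subtract (-3/14b)·f_3 from -3/2ab + 57/22a + 3b + 177/11 → 57/22a + 3/14b^3 + 6/7b^2 + 36/7b + 177/11
  leading term a: subtract (57/154)·f_3 from 57/22a + 3/14b^3 + 6/7b^2 + 36/7b + 177/11 → 3/14b^3 + 75/154b^2 + 282/77b + 954/77
  leading term b^3: no divisor's leading term divides it; move 3/14b^3 to the remainder.
  leading term b^2: no divisor's leading term divides it; move 75/154b^2 to the remainder.
  leading term b: no divisor's leading term divides it; move 282/77b to the remainder.
  leading term 1: no divisor's leading term divides it; move 954/77 to the remainder.
  remainder 3/14b^3 + 75/154b^2 + 282/77b + 954/77 ≠ 0; add h_4 = 3/14b^3 + 75/154b^2 + 282/77b + 954/77 to the basis.

S(f_1,f_3): lcm = a^2. S = -1/7ab^2 - 29/14ab + 1/14a + 3b + 14.
  leading term ab^2: subtract (-1/49b^2)·f_3 from -1/7ab^2 - 29/14ab + 1/14a + 3b + 14 → -29/14ab + 1/14a + 1/49b^4 + 4/49b^3 + 10/49b^2 + 3b + 14
  leading term ab: subtract (-29/98b)·f_3 from -29/14ab + 1/14a + 1/49b^4 + 4/49b^3 + 10/49b^2 + 3b + 14 → 1/14a + 1/49b^4 + 37/98b^3 + 68/49b^2 + 292/49b + 14
  leading term a: subtract (1/98)·f_3 from 1/14a + 1/49b^4 + 37/98b^3 + 68/49b^2 + 292/49b + 14 → 1/49b^4 + 37/98b^3 + 135/98b^2 + 290/49b + 681/49
  leading term b^4: subtract (2/21b)·h_4 from 1/49b^4 + 37/98b^3 + 135/98b^2 + 290/49b + 681/49 → 51/154b^3 + 1109/1078b^2 + 2554/539b + 681/49
  leading term b^3: subtract (17/11)·h_4 from 51/154b^3 + 1109/1078b^2 + 2554/539b + 681/49 → 1637/5929b^2 - 5464/5929b - 31125/5929
  leading term b^2: no divisor's leading term divides it; move 1637/5929b^2 to the remainder.
  leading term b: no divisor's leading term divides it; move -5464/5929b to the remainder.
  leading term 1: no divisor's leading term divides it; move -31125/5929 to the remainder.
  remainder 1637/5929b^2 - 5464/5929b - 31125/5929 ≠ 0; add h_5 = 1637/5929b^2 - 5464/5929b - 31125/5929 to the basis.

S(h_4,h_5): lcm = b^3. S = 101029/18007b^2 + 650131/18007b + 636/11.
  leading term b^2: subtract (54454631/2679769)·h_5 from 101029/18007b^2 + 650131/18007b + 636/11 → 146935173/2679769b + 440805519/2679769
  leading term b: no divisor's leading term divides it; move 146935173/2679769b to the remainder.
  leading term 1: no divisor's leading term divides it; move 440805519/2679769 to the remainder.
  remainder 146935173/2679769b + 440805519/2679769 ≠ 0; add h_6 = 146935173/2679769b + 440805519/2679769 to the basis.

The other S-polynomials (S(f_2,f_3), S(f_1,h_4), S(f_2,h_4), S(f_3,h_4), S(f_1,h_5), S(f_2,h_5), S(f_3,h_5), S(f_1,h_6), S(f_2,h_6), S(f_3,h_6), S(h_4,h_6), S(h_5,h_6)) all reduce to 0 modulo the current basis, so we have a Gröbner basis.
Inter-reduce: drop elements whose leading term is divisible by another's, tail-reduce, and make monic.
Reduced Gröbner basis: {a + 1, b + 3}.

Elimination: the polynomial b + 3 lies in the elimination ideal for b, so b ∈ {-3}. For each such b, the remaining basis elements (now univariate) give the rest of the solution.
  b = -3: the earlier basis element becomes a + 1 = 0, giving a = -1 — point (-1, -3).
Each listed point satisfies every original equation (direct substitution).

{(-1, -3)}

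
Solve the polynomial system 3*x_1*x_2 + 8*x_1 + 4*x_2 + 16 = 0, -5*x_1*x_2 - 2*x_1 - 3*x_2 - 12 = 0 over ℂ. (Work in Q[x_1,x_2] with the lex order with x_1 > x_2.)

{(0, -4), (-30/17, 16/11)}

Compute a lex Gröbner basis by Buchberger's algorithm.
f_1 = 3*x_1*x_2 + 8*x_1 + 4*x_2 + 16, LT = x_1*x_2.
f_2 = -5*x_1*x_2 - 2*x_1 - 3*x_2 - 12, LT = x_1*x_2.

S(f_1,f_2): lcm = x_1*x_2. S = 34/15*x_1 + 11/15*x_2 + 44/15.
  reduce S modulo (f_1, f_2):
  remainder 34/15*x_1 + 11/15*x_2 + 44/15 ≠ 0; add h_3 = 34/15*x_1 + 11/15*x_2 + 44/15 to the basis.

S(f_1,h_3): lcm = x_1*x_2. S = 8/3*x_1 - 11/34*x_2**2 + 2/51*x_2 + 16/3.
  reduce S modulo (f_1, f_2, h_3):
  remainder -11/34*x_2**2 - 14/17*x_2 + 32/17 ≠ 0; add h_4 = -11/34*x_2**2 - 14/17*x_2 + 32/17 to the basis.

The other S-polynomials (S(f_2,h_3), S(f_1,h_4), S(f_2,h_4), S(h_3,h_4)) all reduce to 0 modulo the current basis, so we have a Gröbner basis.
Inter-reduce: drop elements whose leading term is divisible by another's, tail-reduce, and make monic.
Reduced Gröbner basis: {x_1 + 11/34*x_2 + 22/17, x_2**2 + 28/11*x_2 - 64/11}.

Elimination: the polynomial x_2**2 + 28/11*x_2 - 64/11 lies in the elimination ideal for x_2, so x_2 ∈ {-4, 16/11}. For each such x_2, the remaining basis elements (now univariate) give the rest of the solution.
  x_2 = -4: the earlier basis element becomes x_1 = 0, giving x_1 = 0 — point (0, -4).
  x_2 = 16/11: the earlier basis element becomes x_1 + 30/17 = 0, giving x_1 = -30/17 — point (-30/17, 16/11).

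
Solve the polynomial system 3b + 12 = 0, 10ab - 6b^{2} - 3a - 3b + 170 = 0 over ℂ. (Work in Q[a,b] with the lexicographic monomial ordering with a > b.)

Compute a lex Gröbner basis by Buchberger's algorithm.
f_1 = 3b + 12, LT = b.
f_2 = 10ab - 3a - 6b^{2} - 3b + 170, LT = ab.

S(f_1,f_2): lcm = ab. S = \tfrac{43}{10}a + \tfrac{3}{5}b^{2} + \tfrac{3}{10}b - 17.
  leading term a: no divisor's leading term divides it; move \tfrac{43}{10}a to the remainder.
  leading term b^{2}: subtract (\tfrac{1}{5}b)·f_1 from \tfrac{3}{5}b^{2} + \tfrac{3}{10}b - 17 → -\tfrac{21}{10}b - 17
  leading term b: subtract (-\tfrac{7}{10})·f_1 from -\tfrac{21}{10}b - 17 → -\tfrac{43}{5}
  leading term 1: no divisor's leading term divides it; move -\tfrac{43}{5} to the remainder.
  remainder \tfrac{43}{10}a - \tfrac{43}{5} ≠ 0; add h_3 = \tfrac{43}{10}a - \tfrac{43}{5} to the basis.

The other S-polynomials (S(f_1,h_3), S(f_2,h_3)) all reduce to 0 modulo the current basis, so we have a Gröbner basis.
Inter-reduce: drop elements whose leading term is divisible by another's, tail-reduce, and make monic.
Reduced Gröbner basis: {a - 2, b + 4}.

A lex Gröbner basis eliminates variables successively. Here b + 4 depends only on b, with roots {-4}; lifting each root through the earlier basis elements recovers the full solutions.
  b = -4: the earlier basis element becomes a - 2 = 0, giving a = 2 — point (2, -4).
Substituting each solution back into the original system confirms all equations vanish.

{(2, -4)}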